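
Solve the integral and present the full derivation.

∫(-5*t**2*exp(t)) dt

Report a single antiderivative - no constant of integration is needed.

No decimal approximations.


Step 1. Integrate ∫(-5*t**2*exp(t)) dt by parts with u = t**2, dv = (-5*exp(t)) dt, so v = -5*exp(t): now -5*t**2*exp(t) + ∫(10*t*exp(t)) dt.
Step 2. Integrate ∫(10*t*exp(t)) dt by parts with u = t, dv = (10*exp(t)) dt, so v = 10*exp(t): now -5*t**2*exp(t) + 10*t*exp(t) + ∫(-10*exp(t)) dt.
Step 3. Evaluate the standard form: now -5*t**2*exp(t) + 10*t*exp(t) - 10*exp(t).
Answer: -5*t**2*exp(t) + 10*t*exp(t) - 10*exp(t).


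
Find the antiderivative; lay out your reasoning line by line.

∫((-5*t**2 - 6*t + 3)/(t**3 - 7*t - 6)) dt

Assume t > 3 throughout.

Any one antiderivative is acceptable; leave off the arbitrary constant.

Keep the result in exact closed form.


Step 1. Decompose ∫((-5*t**2 - 6*t + 3)/(t**3 - 7*t - 6)) dt by partial fractions, (-5*t**2 - 6*t + 3)/(t**3 - 7*t - 6) = -1/(t + 2) - 1/(t + 1) - 3/(t - 3): now ∫(-3/(t - 3)) dt + ∫(-1/(t + 1)) dt + ∫(-1/(t + 2)) dt.
Step 2. Evaluate the standard form [assuming t > 3]: now -3*log(t - 3) + ∫(-1/(t + 1)) dt + ∫(-1/(t + 2)) dt.
Step 3. Evaluate the standard form [assuming t > -2]: now -3*log(t - 3) - log(t + 2) + ∫(-1/(t + 1)) dt.
Step 4. Evaluate the standard form [assuming t > -1]: now -3*log(t - 3) - log(t + 1) - log(t + 2).
Answer: -3*log(t - 3) - log(t + 1) - log(t + 2).


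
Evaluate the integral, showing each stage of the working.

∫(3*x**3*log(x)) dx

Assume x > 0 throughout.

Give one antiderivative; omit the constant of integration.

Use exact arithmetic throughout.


Step 1. Integrate ∫(3*x**3*log(x)) dx by parts with u = log(x), dv = (3*x**3) dx, so v = 3*x**4/4 [assuming x > 0]: now 3*x**4*log(x)/4 + ∫(-3*x**3/4) dx.
Step 2. Evaluate the standard form: now 3*x**4*log(x)/4 - 3*x**4/16.
Answer: 3*x**4*log(x)/4 - 3*x**4/16.


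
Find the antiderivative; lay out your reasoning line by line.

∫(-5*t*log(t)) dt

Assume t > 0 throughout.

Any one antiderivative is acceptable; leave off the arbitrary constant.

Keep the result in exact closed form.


Step 1. Integrate ∫(-5*t*log(t)) dt by parts with u = log(t), dv = (-5*t) dt, so v = -5*t**2/2 [assuming t > 0]: now -5*t**2*log(t)/2 + ∫(5*t/2) dt.
Step 2. Evaluate the standard form: now -5*t**2*log(t)/2 + 5*t**2/4.
Answer: -5*t**2*log(t)/2 + 5*t**2/4.


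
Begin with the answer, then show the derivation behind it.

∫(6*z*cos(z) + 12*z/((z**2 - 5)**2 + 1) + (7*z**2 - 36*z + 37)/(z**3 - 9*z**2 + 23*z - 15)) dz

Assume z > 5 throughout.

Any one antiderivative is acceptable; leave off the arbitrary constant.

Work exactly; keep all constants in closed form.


The answer is 6*z*sin(z) + 4*log(z - 5) + 2*log(z - 3) + log(z - 1) + 6*cos(z) + 6*atan(z**2 - 5).
Step 1. Rewrite: now ∫(12*z/((z**2 - 5)**2 + 1)) dz + ∫(6*z*cos(z)) dz + ∫((7*z**2 - 36*z + 37)/(z**3 - 9*z**2 + 23*z - 15)) dz.
Step 2. Decompose ∫((7*z**2 - 36*z + 37)/(z**3 - 9*z**2 + 23*z - 15)) dz by partial fractions, (7*z**2 - 36*z + 37)/(z**3 - 9*z**2 + 23*z - 15) = 1/(z - 1) + 2/(z - 3) + 4/(z - 5): now ∫(12*z/((z**2 - 5)**2 + 1)) dz + ∫(6*z*cos(z)) dz + ∫(4/(z - 5)) dz + ∫(2/(z - 3)) dz + ∫(1/(z - 1)) dz.
Step 3. Evaluate the standard form [assuming z > 5]: now 4*log(z - 5) + ∫(12*z/((z**2 - 5)**2 + 1)) dz + ∫(6*z*cos(z)) dz + ∫(2/(z - 3)) dz + ∫(1/(z - 1)) dz.
Step 4. Evaluate the standard form [assuming z > 3]: now 4*log(z - 5) + 2*log(z - 3) + ∫(12*z/((z**2 - 5)**2 + 1)) dz + ∫(6*z*cos(z)) dz + ∫(1/(z - 1)) dz.
Step 5. Evaluate the standard form [assuming z > 1]: now 4*log(z - 5) + 2*log(z - 3) + log(z - 1) + ∫(12*z/((z**2 - 5)**2 + 1)) dz + ∫(6*z*cos(z)) dz.
Step 6. Substitute u = z**2 - 5, turning ∫(12*z/((z**2 - 5)**2 + 1)) dz into ∫(6/(u**2 + 1)) du: now 4*log(z - 5) + 2*log(z - 3) + log(z - 1) + ∫(6*z*cos(z)) dz + ∫(6/(u**2 + 1)) du.
Step 7. Evaluate the standard form: now 4*log(z - 5) + 2*log(z - 3) + log(z - 1) + 6*atan(u) + ∫(6*z*cos(z)) dz.
Step 8. Substitute back u = z**2 - 5: now 4*log(z - 5) + 2*log(z - 3) + log(z - 1) + 6*atan(z**2 - 5) + ∫(6*z*cos(z)) dz.
Step 9. Integrate ∫(6*z*cos(z)) dz by parts with u = z, dv = (6*cos(z)) dz, so v = 6*sin(z): now 6*z*sin(z) + 4*log(z - 5) + 2*log(z - 3) + log(z - 1) + 6*atan(z**2 - 5) + ∫(-6*sin(z)) dz.
Step 10. Evaluate the standard form: now 6*z*sin(z) + 4*log(z - 5) + 2*log(z - 3) + log(z - 1) + 6*cos(z) + 6*atan(z**2 - 5).
Answer: 6*z*sin(z) + 4*log(z - 5) + 2*log(z - 3) + log(z - 1) + 6*cos(z) + 6*atan(z**2 - 5).


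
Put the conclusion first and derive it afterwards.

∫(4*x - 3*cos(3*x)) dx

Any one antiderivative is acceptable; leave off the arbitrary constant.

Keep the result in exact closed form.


The answer is 2*x**2 - sin(3*x).
Step 1. Rewrite: now ∫(4*x) dx + ∫(-3*cos(3*x)) dx.
Step 2. Evaluate the standard form: now -sin(3*x) + ∫(4*x) dx.
Step 3. Evaluate the standard form: now 2*x**2 - sin(3*x).
Answer: 2*x**2 - sin(3*x).


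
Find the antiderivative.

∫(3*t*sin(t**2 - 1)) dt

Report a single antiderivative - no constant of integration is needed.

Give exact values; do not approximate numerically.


Answer: -3*cos(t**2 - 1)/2.


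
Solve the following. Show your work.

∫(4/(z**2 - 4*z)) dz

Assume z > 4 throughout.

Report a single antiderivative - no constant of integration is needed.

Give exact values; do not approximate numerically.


Step 1. Decompose ∫(4/(z**2 - 4*z)) dz by partial fractions, 4/(z**2 - 4*z) = 1/(z - 4) - 1/z: now ∫(-1/z) dz + ∫(1/(z - 4)) dz.
Step 2. Evaluate the standard form [assuming z > 0]: now -log(z) + ∫(1/(z - 4)) dz.
Step 3. Evaluate the standard form [assuming z > 4]: now -log(z) + log(z - 4).
Answer: -log(z) + log(z - 4).


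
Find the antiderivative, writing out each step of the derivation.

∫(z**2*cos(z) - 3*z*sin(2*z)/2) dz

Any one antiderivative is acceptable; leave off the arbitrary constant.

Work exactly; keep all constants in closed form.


Step 1. Rewrite: now ∫(-3*z*sin(2*z)/2) dz + ∫(z**2*cos(z)) dz.
Step 2. Integrate ∫(z**2*cos(z)) dz by parts with u = z**2, dv = (cos(z)) dz, so v = sin(z): now z**2*sin(z) + ∫(-2*z*sin(z)) dz + ∫(-3*z*sin(2*z)/2) dz.
Step 3. Integrate ∫(-2*z*sin(z)) dz by parts with u = z, dv = (-2*sin(z)) dz, so v = 2*cos(z): now z**2*sin(z) + 2*z*cos(z) + ∫(-3*z*sin(2*z)/2) dz + ∫(-2*cos(z)) dz.
Step 4. Evaluate the standard form: now z**2*sin(z) + 2*z*cos(z) - 2*sin(z) + ∫(-3*z*sin(2*z)/2) dz.
Step 5. Integrate ∫(-3*z*sin(2*z)/2) dz by parts with u = z, dv = (-3*sin(2*z)/2) dz, so v = 3*cos(2*z)/4: now z**2*sin(z) + 2*z*cos(z) + 3*z*cos(2*z)/4 - 2*sin(z) + ∫(-3*cos(2*z)/4) dz.
Step 6. Evaluate the standard form: now z**2*sin(z) + 2*z*cos(z) + 3*z*cos(2*z)/4 - 2*sin(z) - 3*sin(2*z)/8.
Answer: z**2*sin(z) + 2*z*cos(z) + 3*z*cos(2*z)/4 - 2*sin(z) - 3*sin(2*z)/8.


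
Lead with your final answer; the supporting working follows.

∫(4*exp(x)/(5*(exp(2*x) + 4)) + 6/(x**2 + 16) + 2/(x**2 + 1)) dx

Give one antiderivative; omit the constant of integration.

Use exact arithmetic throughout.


The answer is 3*atan(x/4)/2 + 2*atan(x) + 2*atan(exp(x)/2)/5.
Step 1. Rewrite: now ∫(4*exp(x)/(5*(exp(2*x) + 4))) dx + ∫(2/(x**2 + 1)) dx + ∫(6/(x**2 + 16)) dx.
Step 2. Substitute u = exp(x), turning ∫(4*exp(x)/(5*(exp(2*x) + 4))) dx into ∫(4/(5*(u**2 + 4))) du: now ∫(4/(5*(u**2 + 4))) du + ∫(2/(x**2 + 1)) dx + ∫(6/(x**2 + 16)) dx.
Step 3. Evaluate the standard form: now 2*atan(u/2)/5 + ∫(2/(x**2 + 1)) dx + ∫(6/(x**2 + 16)) dx.
Step 4. Substitute back u = exp(x): now 2*atan(exp(x)/2)/5 + ∫(2/(x**2 + 1)) dx + ∫(6/(x**2 + 16)) dx.
Step 5. Evaluate the standard form: now 3*atan(x/4)/2 + 2*atan(exp(x)/2)/5 + ∫(2/(x**2 + 1)) dx.
Step 6. Evaluate the standard form: now 3*atan(x/4)/2 + 2*atan(x) + 2*atan(exp(x)/2)/5.
Answer: 3*atan(x/4)/2 + 2*atan(x) + 2*atan(exp(x)/2)/5.


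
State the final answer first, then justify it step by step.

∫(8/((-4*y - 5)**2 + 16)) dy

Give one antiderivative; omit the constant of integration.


The answer is atan(y + 5/4)/2.
Step 1. Substitute u = -4*y - 5, turning ∫(8/((-4*y - 5)**2 + 16)) dy into ∫(-2/(u**2 + 16)) du: now ∫(-2/(u**2 + 16)) du.
Step 2. Evaluate the standard form: now -atan(u/4)/2.
Step 3. Substitute back u = -4*y - 5: now atan(y + 5/4)/2.
Answer: atan(y + 5/4)/2.


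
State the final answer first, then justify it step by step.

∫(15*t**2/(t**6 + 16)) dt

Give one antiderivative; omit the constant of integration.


The answer is 5*atan(t**3/4)/4.
Step 1. Substitute u = t**3, turning ∫(15*t**2/(t**6 + 16)) dt into ∫(5/(u**2 + 16)) du: now ∫(5/(u**2 + 16)) du.
Step 2. Evaluate the standard form: now 5*atan(u/4)/4.
Step 3. Substitute back u = t**3: now 5*atan(t**3/4)/4.
Answer: 5*atan(t**3/4)/4.


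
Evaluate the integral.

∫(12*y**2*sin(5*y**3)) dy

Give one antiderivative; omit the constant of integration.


Answer: -4*cos(5*y**3)/5.


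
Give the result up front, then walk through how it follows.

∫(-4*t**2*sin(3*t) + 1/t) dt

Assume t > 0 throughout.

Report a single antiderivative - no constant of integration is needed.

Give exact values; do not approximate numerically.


The answer is 4*t**2*cos(3*t)/3 - 8*t*sin(3*t)/9 + log(t) - 8*cos(3*t)/27.
Step 1. Rewrite: now ∫(1/t) dt + ∫(-4*t**2*sin(3*t)) dt.
Step 2. Evaluate the standard form [assuming t > 0]: now log(t) + ∫(-4*t**2*sin(3*t)) dt.
Step 3. Integrate ∫(-4*t**2*sin(3*t)) dt by parts with u = t**2, dv = (-4*sin(3*t)) dt, so v = 4*cos(3*t)/3: now 4*t**2*cos(3*t)/3 + log(t) + ∫(-8*t*cos(3*t)/3) dt.
Step 4. Integrate ∫(-8*t*cos(3*t)/3) dt by parts with u = t, dv = (-8*cos(3*t)/3) dt, so v = -8*sin(3*t)/9: now 4*t**2*cos(3*t)/3 - 8*t*sin(3*t)/9 + log(t) + ∫(8*sin(3*t)/9) dt.
Step 5. Evaluate the standard form: now 4*t**2*cos(3*t)/3 - 8*t*sin(3*t)/9 + log(t) - 8*cos(3*t)/27.
Answer: 4*t**2*cos(3*t)/3 - 8*t*sin(3*t)/9 + log(t) - 8*cos(3*t)/27.


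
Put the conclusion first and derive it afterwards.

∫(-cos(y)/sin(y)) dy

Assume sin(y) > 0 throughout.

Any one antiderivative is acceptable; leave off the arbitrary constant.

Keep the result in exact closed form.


The answer is -log(sin(y)).
Step 1. Substitute u = sin(y), turning ∫(-cos(y)/sin(y)) dy into ∫(-1/u) du: now ∫(-1/u) du.
Step 2. Evaluate the standard form [assuming u > 0]: now -log(u).
Step 3. Substitute back u = sin(y): now -log(sin(y)).
Answer: -log(sin(y)).


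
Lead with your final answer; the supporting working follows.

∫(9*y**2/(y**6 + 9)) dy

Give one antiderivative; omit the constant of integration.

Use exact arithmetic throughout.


The answer is atan(y**3/3).
Step 1. Substitute u = y**3, turning ∫(9*y**2/(y**6 + 9)) dy into ∫(3/(u**2 + 9)) du: now ∫(3/(u**2 + 9)) du.
Step 2. Evaluate the standard form: now atan(u/3).
Step 3. Substitute back u = y**3: now atan(y**3/3).
Answer: atan(y**3/3).


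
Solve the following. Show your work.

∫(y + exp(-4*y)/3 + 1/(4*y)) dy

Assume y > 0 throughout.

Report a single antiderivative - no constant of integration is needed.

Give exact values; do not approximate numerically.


Step 1. Rewrite: now ∫(1/(4*y)) dy + ∫(y) dy + ∫(exp(-4*y)/3) dy.
Step 2. Evaluate the standard form: now y**2/2 + ∫(1/(4*y)) dy + ∫(exp(-4*y)/3) dy.
Step 3. Evaluate the standard form: now y**2/2 + ∫(1/(4*y)) dy - exp(-4*y)/12.
Step 4. Evaluate the standard form [assuming y > 0]: now y**2/2 + log(y)/4 - exp(-4*y)/12.
Answer: y**2/2 + log(y)/4 - exp(-4*y)/12.


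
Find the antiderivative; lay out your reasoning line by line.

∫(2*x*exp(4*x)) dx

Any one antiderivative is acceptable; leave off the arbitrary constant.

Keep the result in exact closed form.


Step 1. Integrate ∫(2*x*exp(4*x)) dx by parts with u = x, dv = (2*exp(4*x)) dx, so v = exp(4*x)/2: now x*exp(4*x)/2 + ∫(-exp(4*x)/2) dx.
Step 2. Evaluate the standard form: now x*exp(4*x)/2 - exp(4*x)/8.
Answer: x*exp(4*x)/2 - exp(4*x)/8.


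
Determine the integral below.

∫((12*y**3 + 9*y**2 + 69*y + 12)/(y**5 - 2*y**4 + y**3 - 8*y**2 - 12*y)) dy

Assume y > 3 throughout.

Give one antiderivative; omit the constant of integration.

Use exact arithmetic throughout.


Answer: -log(y) + 4*log(y - 3) - 3*log(y + 1) - 3*atan(y/2)/2.


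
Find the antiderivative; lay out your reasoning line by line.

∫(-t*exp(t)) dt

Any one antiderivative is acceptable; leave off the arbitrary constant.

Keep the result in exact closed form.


Step 1. Integrate ∫(-t*exp(t)) dt by parts with u = t, dv = (-exp(t)) dt, so v = -exp(t): now -t*exp(t) + ∫(exp(t)) dt.
Step 2. Evaluate the standard form: now -t*exp(t) + exp(t).
Answer: -t*exp(t) + exp(t).


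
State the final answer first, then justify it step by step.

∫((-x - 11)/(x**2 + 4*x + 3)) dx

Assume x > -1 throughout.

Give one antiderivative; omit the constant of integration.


The answer is -5*log(x + 1) + 4*log(x + 3).
Step 1. Decompose ∫((-x - 11)/(x**2 + 4*x + 3)) dx by partial fractions, (-x - 11)/(x**2 + 4*x + 3) = 4/(x + 3) - 5/(x + 1): now ∫(-5/(x + 1)) dx + ∫(4/(x + 3)) dx.
Step 2. Evaluate the standard form [assuming x > -3]: now 4*log(x + 3) + ∫(-5/(x + 1)) dx.
Step 3. Evaluate the standard form [assuming x > -1]: now -5*log(x + 1) + 4*log(x + 3).
Answer: -5*log(x + 1) + 4*log(x + 3).


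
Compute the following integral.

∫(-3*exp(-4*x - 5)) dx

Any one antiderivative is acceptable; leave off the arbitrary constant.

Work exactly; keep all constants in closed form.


Answer: 3*exp(-4*x - 5)/4.


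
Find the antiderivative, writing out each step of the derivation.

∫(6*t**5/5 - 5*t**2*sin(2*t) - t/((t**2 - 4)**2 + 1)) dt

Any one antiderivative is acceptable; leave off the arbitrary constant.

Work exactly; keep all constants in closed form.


Step 1. Rewrite: now ∫(6*t**5/5) dt + ∫(-t/((t**2 - 4)**2 + 1)) dt + ∫(-5*t**2*sin(2*t)) dt.
Step 2. Integrate ∫(-5*t**2*sin(2*t)) dt by parts with u = t**2, dv = (-5*sin(2*t)) dt, so v = 5*cos(2*t)/2: now 5*t**2*cos(2*t)/2 + ∫(6*t**5/5) dt + ∫(-t/((t**2 - 4)**2 + 1)) dt + ∫(-5*t*cos(2*t)) dt.
Step 3. Integrate ∫(-5*t*cos(2*t)) dt by parts with u = t, dv = (-5*cos(2*t)) dt, so v = -5*sin(2*t)/2: now 5*t**2*cos(2*t)/2 - 5*t*sin(2*t)/2 + ∫(6*t**5/5) dt + ∫(-t/((t**2 - 4)**2 + 1)) dt + ∫(5*sin(2*t)/2) dt.
Step 4. Evaluate the standard form: now 5*t**2*cos(2*t)/2 - 5*t*sin(2*t)/2 - 5*cos(2*t)/4 + ∫(6*t**5/5) dt + ∫(-t/((t**2 - 4)**2 + 1)) dt.
Step 5. Substitute u = t**2 - 4, turning ∫(-t/((t**2 - 4)**2 + 1)) dt into ∫(-1/(2*(u**2 + 1))) du: now 5*t**2*cos(2*t)/2 - 5*t*sin(2*t)/2 - 5*cos(2*t)/4 + ∫(6*t**5/5) dt + ∫(-1/(2*(u**2 + 1))) du.
Step 6. Evaluate the standard form: now 5*t**2*cos(2*t)/2 - 5*t*sin(2*t)/2 - 5*cos(2*t)/4 - atan(u)/2 + ∫(6*t**5/5) dt.
Step 7. Substitute back u = t**2 - 4: now 5*t**2*cos(2*t)/2 - 5*t*sin(2*t)/2 - 5*cos(2*t)/4 - atan(t**2 - 4)/2 + ∫(6*t**5/5) dt.
Step 8. Evaluate the standard form: now t**6/5 + 5*t**2*cos(2*t)/2 - 5*t*sin(2*t)/2 - 5*cos(2*t)/4 - atan(t**2 - 4)/2.
Answer: t**6/5 + 5*t**2*cos(2*t)/2 - 5*t*sin(2*t)/2 - 5*cos(2*t)/4 - atan(t**2 - 4)/2.


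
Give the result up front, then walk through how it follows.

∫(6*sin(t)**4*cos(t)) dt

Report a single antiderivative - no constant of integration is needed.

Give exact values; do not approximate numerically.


The answer is 6*sin(t)**5/5.
Step 1. Substitute u = sin(t), turning ∫(6*sin(t)**4*cos(t)) dt into ∫(6*u**4) du: now ∫(6*u**4) du.
Step 2. Evaluate the standard form: now 6*u**5/5.
Step 3. Substitute back u = sin(t): now 6*sin(t)**5/5.
Answer: 6*sin(t)**5/5.


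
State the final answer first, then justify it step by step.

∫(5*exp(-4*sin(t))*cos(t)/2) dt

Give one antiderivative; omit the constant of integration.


The answer is -5*exp(-4*sin(t))/8.
Step 1. Substitute u = sin(t), turning ∫(5*exp(-4*sin(t))*cos(t)/2) dt into ∫(5*exp(-4*u)/2) du: now ∫(5*exp(-4*u)/2) du.
Step 2. Evaluate the standard form: now -5*exp(-4*u)/8.
Step 3. Substitute back u = sin(t): now -5*exp(-4*sin(t))/8.
Answer: -5*exp(-4*sin(t))/8.


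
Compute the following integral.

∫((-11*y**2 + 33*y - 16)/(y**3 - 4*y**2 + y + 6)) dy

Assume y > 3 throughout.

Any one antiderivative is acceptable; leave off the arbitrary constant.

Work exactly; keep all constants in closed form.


Answer: -4*log(y - 3) - 2*log(y - 2) - 5*log(y + 1).


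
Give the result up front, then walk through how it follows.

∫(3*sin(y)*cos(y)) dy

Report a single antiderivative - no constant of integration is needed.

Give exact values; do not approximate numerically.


The answer is 3*sin(y)**2/2.
Step 1. Substitute u = sin(y), turning ∫(3*sin(y)*cos(y)) dy into ∫(3*u) du: now ∫(3*u) du.
Step 2. Evaluate the standard form: now 3*u**2/2.
Step 3. Substitute back u = sin(y): now 3*sin(y)**2/2.
Answer: 3*sin(y)**2/2.


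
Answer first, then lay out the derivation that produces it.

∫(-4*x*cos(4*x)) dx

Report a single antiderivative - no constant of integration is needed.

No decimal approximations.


The answer is -x*sin(4*x) - cos(4*x)/4.
Step 1. Integrate ∫(-4*x*cos(4*x)) dx by parts with u = x, dv = (-4*cos(4*x)) dx, so v = -sin(4*x): now -x*sin(4*x) + ∫(sin(4*x)) dx.
Step 2. Evaluate the standard form: now -x*sin(4*x) - cos(4*x)/4.
Answer: -x*sin(4*x) - cos(4*x)/4.


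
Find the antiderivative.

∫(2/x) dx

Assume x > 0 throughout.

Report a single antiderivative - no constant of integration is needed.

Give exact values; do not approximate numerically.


Answer: 2*log(x).


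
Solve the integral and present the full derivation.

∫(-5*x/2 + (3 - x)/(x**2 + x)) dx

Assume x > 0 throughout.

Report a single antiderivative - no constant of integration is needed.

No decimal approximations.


Step 1. Rewrite: now ∫(-5*x/2) dx + ∫((3 - x)/(x**2 + x)) dx.
Step 2. Decompose ∫((3 - x)/(x**2 + x)) dx by partial fractions, (3 - x)/(x**2 + x) = -4/(x + 1) + 3/x: now ∫(3/x) dx + ∫(-5*x/2) dx + ∫(-4/(x + 1)) dx.
Step 3. Evaluate the standard form [assuming x > -1]: now -4*log(x + 1) + ∫(3/x) dx + ∫(-5*x/2) dx.
Step 4. Evaluate the standard form [assuming x > 0]: now 3*log(x) - 4*log(x + 1) + ∫(-5*x/2) dx.
Step 5. Evaluate the standard form: now -5*x**2/4 + 3*log(x) - 4*log(x + 1).
Answer: -5*x**2/4 + 3*log(x) - 4*log(x + 1).


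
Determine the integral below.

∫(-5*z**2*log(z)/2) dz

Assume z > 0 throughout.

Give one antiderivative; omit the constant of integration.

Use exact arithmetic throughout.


Answer: -5*z**3*log(z)/6 + 5*z**3/18.


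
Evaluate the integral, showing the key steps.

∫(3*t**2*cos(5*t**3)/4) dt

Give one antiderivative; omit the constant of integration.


Step 1. Substitute u = t**3, turning ∫(3*t**2*cos(5*t**3)/4) dt into ∫(cos(5*u)/4) du: now ∫(cos(5*u)/4) du.
Step 2. Evaluate the standard form: now sin(5*u)/20.
Step 3. Substitute back u = t**3: now sin(5*t**3)/20.
Answer: sin(5*t**3)/20.


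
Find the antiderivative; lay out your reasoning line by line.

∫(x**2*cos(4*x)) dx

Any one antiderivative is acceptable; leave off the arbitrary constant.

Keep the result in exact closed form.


Step 1. Integrate ∫(x**2*cos(4*x)) dx by parts with u = x**2, dv = (cos(4*x)) dx, so v = sin(4*x)/4: now x**2*sin(4*x)/4 + ∫(-x*sin(4*x)/2) dx.
Step 2. Integrate ∫(-x*sin(4*x)/2) dx by parts with u = x, dv = (-sin(4*x)/2) dx, so v = cos(4*x)/8: now x**2*sin(4*x)/4 + x*cos(4*x)/8 + ∫(-cos(4*x)/8) dx.
Step 3. Evaluate the standard form: now x**2*sin(4*x)/4 + x*cos(4*x)/8 - sin(4*x)/32.
Answer: x**2*sin(4*x)/4 + x*cos(4*x)/8 - sin(4*x)/32.


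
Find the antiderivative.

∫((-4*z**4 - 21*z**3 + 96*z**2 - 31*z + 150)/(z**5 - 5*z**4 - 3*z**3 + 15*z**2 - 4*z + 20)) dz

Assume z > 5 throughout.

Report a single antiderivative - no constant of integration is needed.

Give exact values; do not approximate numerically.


Answer: -5*log(z - 5) - 4*log(z - 2) + 5*log(z + 2) + 2*atan(z).


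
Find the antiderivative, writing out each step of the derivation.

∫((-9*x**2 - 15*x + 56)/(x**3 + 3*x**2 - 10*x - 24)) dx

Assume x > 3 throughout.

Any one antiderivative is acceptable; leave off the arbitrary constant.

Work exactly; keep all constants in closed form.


Step 1. Decompose ∫((-9*x**2 - 15*x + 56)/(x**3 + 3*x**2 - 10*x - 24)) dx by partial fractions, (-9*x**2 - 15*x + 56)/(x**3 + 3*x**2 - 10*x - 24) = -2/(x + 4) - 5/(x + 2) - 2/(x - 3): now ∫(-2/(x - 3)) dx + ∫(-5/(x + 2)) dx + ∫(-2/(x + 4)) dx.
Step 2. Evaluate the standard form [assuming x > -4]: now -2*log(x + 4) + ∫(-2/(x - 3)) dx + ∫(-5/(x + 2)) dx.
Step 3. Evaluate the standard form [assuming x > 3]: now -2*log(x - 3) - 2*log(x + 4) + ∫(-5/(x + 2)) dx.
Step 4. Evaluate the standard form [assuming x > -2]: now -2*log(x - 3) - 5*log(x + 2) - 2*log(x + 4).
Answer: -2*log(x - 3) - 5*log(x + 2) - 2*log(x + 4).


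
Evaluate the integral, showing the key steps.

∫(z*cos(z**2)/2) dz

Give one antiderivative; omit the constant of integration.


Step 1. Substitute u = z**2, turning ∫(z*cos(z**2)/2) dz into ∫(cos(u)/4) du: now ∫(cos(u)/4) du.
Step 2. Evaluate the standard form: now sin(u)/4.
Step 3. Substitute back u = z**2: now sin(z**2)/4.
Answer: sin(z**2)/4.


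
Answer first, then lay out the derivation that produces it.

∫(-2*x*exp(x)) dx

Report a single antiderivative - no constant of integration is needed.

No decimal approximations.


The answer is -2*x*exp(x) + 2*exp(x).
Step 1. Integrate ∫(-2*x*exp(x)) dx by parts with u = x, dv = (-2*exp(x)) dx, so v = -2*exp(x): now -2*x*exp(x) + ∫(2*exp(x)) dx.
Step 2. Evaluate the standard form: now -2*x*exp(x) + 2*exp(x).
Answer: -2*x*exp(x) + 2*exp(x).


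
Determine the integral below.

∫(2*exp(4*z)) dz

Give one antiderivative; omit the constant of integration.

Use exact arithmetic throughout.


Answer: exp(4*z)/2.


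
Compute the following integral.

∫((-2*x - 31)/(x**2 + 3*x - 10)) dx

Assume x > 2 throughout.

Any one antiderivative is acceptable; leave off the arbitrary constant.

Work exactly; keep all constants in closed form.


Answer: -5*log(x - 2) + 3*log(x + 5).


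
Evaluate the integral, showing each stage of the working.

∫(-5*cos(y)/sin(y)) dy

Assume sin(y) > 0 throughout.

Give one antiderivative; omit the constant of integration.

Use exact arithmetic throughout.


Step 1. Substitute u = sin(y), turning ∫(-5*cos(y)/sin(y)) dy into ∫(-5/u) du: now ∫(-5/u) du.
Step 2. Evaluate the standard form [assuming u > 0]: now -5*log(u).
Step 3. Substitute back u = sin(y): now -5*log(sin(y)).
Answer: -5*log(sin(y)).


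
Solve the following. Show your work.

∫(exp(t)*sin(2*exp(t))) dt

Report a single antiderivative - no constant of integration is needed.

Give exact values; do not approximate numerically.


Step 1. Substitute u = exp(t), turning ∫(exp(t)*sin(2*exp(t))) dt into ∫(sin(2*u)) du: now ∫(sin(2*u)) du.
Step 2. Evaluate the standard form: now -cos(2*u)/2.
Step 3. Substitute back u = exp(t): now -cos(2*exp(t))/2.
Answer: -cos(2*exp(t))/2.


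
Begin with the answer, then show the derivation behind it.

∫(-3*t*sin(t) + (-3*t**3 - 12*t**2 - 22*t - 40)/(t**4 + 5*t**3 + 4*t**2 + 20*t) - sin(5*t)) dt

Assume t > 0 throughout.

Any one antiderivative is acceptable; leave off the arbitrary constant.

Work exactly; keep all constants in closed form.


The answer is 3*t*cos(t) - 2*log(t) - log(t + 5) - 3*sin(t) + cos(5*t)/5 - atan(t/2).
Step 1. Rewrite: now ∫(-3*t*sin(t)) dt + ∫((-3*t**3 - 12*t**2 - 22*t - 40)/(t**4 + 5*t**3 + 4*t**2 + 20*t)) dt + ∫(-sin(5*t)) dt.
Step 2. Decompose ∫((-3*t**3 - 12*t**2 - 22*t - 40)/(t**4 + 5*t**3 + 4*t**2 + 20*t)) dt by partial fractions, (-3*t**3 - 12*t**2 - 22*t - 40)/(t**4 + 5*t**3 + 4*t**2 + 20*t) = -2/(t**2 + 4) - 1/(t + 5) - 2/t: now ∫(-2/t) dt + ∫(-3*t*sin(t)) dt + ∫(-1/(t + 5)) dt + ∫(-2/(t**2 + 4)) dt + ∫(-sin(5*t)) dt.
Step 3. Evaluate the standard form [assuming t > 0]: now -2*log(t) + ∫(-3*t*sin(t)) dt + ∫(-1/(t + 5)) dt + ∫(-2/(t**2 + 4)) dt + ∫(-sin(5*t)) dt.
Step 4. Evaluate the standard form [assuming t > -5]: now -2*log(t) - log(t + 5) + ∫(-3*t*sin(t)) dt + ∫(-2/(t**2 + 4)) dt + ∫(-sin(5*t)) dt.
Step 5. Evaluate the standard form: now -2*log(t) - log(t + 5) - atan(t/2) + ∫(-3*t*sin(t)) dt + ∫(-sin(5*t)) dt.
Step 6. Evaluate the standard form: now -2*log(t) - log(t + 5) + cos(5*t)/5 - atan(t/2) + ∫(-3*t*sin(t)) dt.
Step 7. Integrate ∫(-3*t*sin(t)) dt by parts with u = t, dv = (-3*sin(t)) dt, so v = 3*cos(t): now 3*t*cos(t) - 2*log(t) - log(t + 5) + cos(5*t)/5 - atan(t/2) + ∫(-3*cos(t)) dt.
Step 8. Evaluate the standard form: now 3*t*cos(t) - 2*log(t) - log(t + 5) - 3*sin(t) + cos(5*t)/5 - atan(t/2).
Answer: 3*t*cos(t) - 2*log(t) - log(t + 5) - 3*sin(t) + cos(5*t)/5 - atan(t/2).


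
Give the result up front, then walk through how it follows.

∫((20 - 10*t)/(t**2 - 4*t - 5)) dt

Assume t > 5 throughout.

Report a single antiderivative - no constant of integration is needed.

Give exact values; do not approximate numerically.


The answer is -5*log(t - 5) - 5*log(t + 1).
Step 1. Decompose ∫((20 - 10*t)/(t**2 - 4*t - 5)) dt by partial fractions, (20 - 10*t)/(t**2 - 4*t - 5) = -5/(t + 1) - 5/(t - 5): now ∫(-5/(t - 5)) dt + ∫(-5/(t + 1)) dt.
Step 2. Evaluate the standard form [assuming t > 5]: now -5*log(t - 5) + ∫(-5/(t + 1)) dt.
Step 3. Evaluate the standard form [assuming t > -1]: now -5*log(t - 5) - 5*log(t + 1).
Answer: -5*log(t - 5) - 5*log(t + 1).


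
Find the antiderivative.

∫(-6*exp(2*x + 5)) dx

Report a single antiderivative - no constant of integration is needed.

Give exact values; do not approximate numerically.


Answer: -3*exp(2*x + 5).


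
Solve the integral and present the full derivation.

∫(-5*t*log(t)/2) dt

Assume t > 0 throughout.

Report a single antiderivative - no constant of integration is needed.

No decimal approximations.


Step 1. Integrate ∫(-5*t*log(t)/2) dt by parts with u = log(t), dv = (-5*t/2) dt, so v = -5*t**2/4 [assuming t > 0]: now -5*t**2*log(t)/4 + ∫(5*t/4) dt.
Step 2. Evaluate the standard form: now -5*t**2*log(t)/4 + 5*t**2/8.
Answer: -5*t**2*log(t)/4 + 5*t**2/8.


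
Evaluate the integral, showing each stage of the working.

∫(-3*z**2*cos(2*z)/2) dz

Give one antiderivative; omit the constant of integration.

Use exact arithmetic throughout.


Step 1. Integrate ∫(-3*z**2*cos(2*z)/2) dz by parts with u = z**2, dv = (-3*cos(2*z)/2) dz, so v = -3*sin(2*z)/4: now -3*z**2*sin(2*z)/4 + ∫(3*z*sin(2*z)/2) dz.
Step 2. Integrate ∫(3*z*sin(2*z)/2) dz by parts with u = z, dv = (3*sin(2*z)/2) dz, so v = -3*cos(2*z)/4: now -3*z**2*sin(2*z)/4 - 3*z*cos(2*z)/4 + ∫(3*cos(2*z)/4) dz.
Step 3. Evaluate the standard form: now -3*z**2*sin(2*z)/4 - 3*z*cos(2*z)/4 + 3*sin(2*z)/8.
Answer: -3*z**2*sin(2*z)/4 - 3*z*cos(2*z)/4 + 3*sin(2*z)/8.


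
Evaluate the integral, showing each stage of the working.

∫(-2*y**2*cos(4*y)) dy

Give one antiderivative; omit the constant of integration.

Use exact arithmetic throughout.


Step 1. Integrate ∫(-2*y**2*cos(4*y)) dy by parts with u = y**2, dv = (-2*cos(4*y)) dy, so v = -sin(4*y)/2: now -y**2*sin(4*y)/2 + ∫(y*sin(4*y)) dy.
Step 2. Integrate ∫(y*sin(4*y)) dy by parts with u = y, dv = (sin(4*y)) dy, so v = -cos(4*y)/4: now -y**2*sin(4*y)/2 - y*cos(4*y)/4 + ∫(cos(4*y)/4) dy.
Step 3. Evaluate the standard form: now -y**2*sin(4*y)/2 - y*cos(4*y)/4 + sin(4*y)/16.
Answer: -y**2*sin(4*y)/2 - y*cos(4*y)/4 + sin(4*y)/16.


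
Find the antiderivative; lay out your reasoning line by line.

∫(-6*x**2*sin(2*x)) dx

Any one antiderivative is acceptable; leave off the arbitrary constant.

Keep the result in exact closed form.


Step 1. Integrate ∫(-6*x**2*sin(2*x)) dx by parts with u = x**2, dv = (-6*sin(2*x)) dx, so v = 3*cos(2*x): now 3*x**2*cos(2*x) + ∫(-6*x*cos(2*x)) dx.
Step 2. Integrate ∫(-6*x*cos(2*x)) dx by parts with u = x, dv = (-6*cos(2*x)) dx, so v = -3*sin(2*x): now 3*x**2*cos(2*x) - 3*x*sin(2*x) + ∫(3*sin(2*x)) dx.
Step 3. Evaluate the standard form: now 3*x**2*cos(2*x) - 3*x*sin(2*x) - 3*cos(2*x)/2.
Answer: 3*x**2*cos(2*x) - 3*x*sin(2*x) - 3*cos(2*x)/2.


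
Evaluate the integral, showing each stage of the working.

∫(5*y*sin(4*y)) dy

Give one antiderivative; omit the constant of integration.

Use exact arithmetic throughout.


Step 1. Integrate ∫(5*y*sin(4*y)) dy by parts with u = y, dv = (5*sin(4*y)) dy, so v = -5*cos(4*y)/4: now -5*y*cos(4*y)/4 + ∫(5*cos(4*y)/4) dy.
Step 2. Evaluate the standard form: now -5*y*cos(4*y)/4 + 5*sin(4*y)/16.
Answer: -5*y*cos(4*y)/4 + 5*sin(4*y)/16.


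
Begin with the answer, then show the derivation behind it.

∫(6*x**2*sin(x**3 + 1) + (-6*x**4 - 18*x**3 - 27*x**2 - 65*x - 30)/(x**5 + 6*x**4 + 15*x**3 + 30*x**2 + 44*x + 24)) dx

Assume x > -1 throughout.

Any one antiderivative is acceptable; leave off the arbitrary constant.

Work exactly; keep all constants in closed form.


The answer is 2*log(x + 1) - 5*log(x + 2) - 3*log(x + 3) - 2*cos(x**3 + 1) + atan(x/2)/2.
Step 1. Rewrite: now ∫(6*x**2*sin(x**3 + 1)) dx + ∫((-6*x**4 - 18*x**3 - 27*x**2 - 65*x - 30)/(x**5 + 6*x**4 + 15*x**3 + 30*x**2 + 44*x + 24)) dx.
Step 2. Substitute u = x**3 + 1, turning ∫(6*x**2*sin(x**3 + 1)) dx into ∫(2*sin(u)) du: now ∫((-6*x**4 - 18*x**3 - 27*x**2 - 65*x - 30)/(x**5 + 6*x**4 + 15*x**3 + 30*x**2 + 44*x + 24)) dx + ∫(2*sin(u)) du.
Step 3. Evaluate the standard form: now -2*cos(u) + ∫((-6*x**4 - 18*x**3 - 27*x**2 - 65*x - 30)/(x**5 + 6*x**4 + 15*x**3 + 30*x**2 + 44*x + 24)) dx.
Step 4. Substitute back u = x**3 + 1: now -2*cos(x**3 + 1) + ∫((-6*x**4 - 18*x**3 - 27*x**2 - 65*x - 30)/(x**5 + 6*x**4 + 15*x**3 + 30*x**2 + 44*x + 24)) dx.
Step 5. Decompose ∫((-6*x**4 - 18*x**3 - 27*x**2 - 65*x - 30)/(x**5 + 6*x**4 + 15*x**3 + 30*x**2 + 44*x + 24)) dx by partial fractions, (-6*x**4 - 18*x**3 - 27*x**2 - 65*x - 30)/(x**5 + 6*x**4 + 15*x**3 + 30*x**2 + 44*x + 24) = 1/(x**2 + 4) - 3/(x + 3) - 5/(x + 2) + 2/(x + 1): now -2*cos(x**3 + 1) + ∫(2/(x + 1)) dx + ∫(-5/(x + 2)) dx + ∫(-3/(x + 3)) dx + ∫(1/(x**2 + 4)) dx.
Step 6. Evaluate the standard form [assuming x > -2]: now -5*log(x + 2) - 2*cos(x**3 + 1) + ∫(2/(x + 1)) dx + ∫(-3/(x + 3)) dx + ∫(1/(x**2 + 4)) dx.
Step 7. Evaluate the standard form [assuming x > -3]: now -5*log(x + 2) - 3*log(x + 3) - 2*cos(x**3 + 1) + ∫(2/(x + 1)) dx + ∫(1/(x**2 + 4)) dx.
Step 8. Evaluate the standard form [assuming x > -1]: now 2*log(x + 1) - 5*log(x + 2) - 3*log(x + 3) - 2*cos(x**3 + 1) + ∫(1/(x**2 + 4)) dx.
Step 9. Evaluate the standard form: now 2*log(x + 1) - 5*log(x + 2) - 3*log(x + 3) - 2*cos(x**3 + 1) + atan(x/2)/2.
Answer: 2*log(x + 1) - 5*log(x + 2) - 3*log(x + 3) - 2*cos(x**3 + 1) + atan(x/2)/2.


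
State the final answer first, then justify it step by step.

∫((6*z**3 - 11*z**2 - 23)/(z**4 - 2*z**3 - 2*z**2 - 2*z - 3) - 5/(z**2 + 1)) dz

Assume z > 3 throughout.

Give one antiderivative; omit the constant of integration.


The answer is log(z - 3) + 5*log(z + 1) - 2*atan(z).
Step 1. Rewrite: now ∫((6*z**3 - 11*z**2 - 23)/(z**4 - 2*z**3 - 2*z**2 - 2*z - 3)) dz + ∫(-5/(z**2 + 1)) dz.
Step 2. Decompose ∫((6*z**3 - 11*z**2 - 23)/(z**4 - 2*z**3 - 2*z**2 - 2*z - 3)) dz by partial fractions, (6*z**3 - 11*z**2 - 23)/(z**4 - 2*z**3 - 2*z**2 - 2*z - 3) = 3/(z**2 + 1) + 5/(z + 1) + 1/(z - 3): now ∫(1/(z - 3)) dz + ∫(5/(z + 1)) dz + ∫(-5/(z**2 + 1)) dz + ∫(3/(z**2 + 1)) dz.
Step 3. Evaluate the standard form [assuming z > 3]: now log(z - 3) + ∫(5/(z + 1)) dz + ∫(-5/(z**2 + 1)) dz + ∫(3/(z**2 + 1)) dz.
Step 4. Evaluate the standard form [assuming z > -1]: now log(z - 3) + 5*log(z + 1) + ∫(-5/(z**2 + 1)) dz + ∫(3/(z**2 + 1)) dz.
Step 5. Evaluate the standard form: now log(z - 3) + 5*log(z + 1) + 3*atan(z) + ∫(-5/(z**2 + 1)) dz.
Step 6. Evaluate the standard form: now log(z - 3) + 5*log(z + 1) - 2*atan(z).
Answer: log(z - 3) + 5*log(z + 1) - 2*atan(z).


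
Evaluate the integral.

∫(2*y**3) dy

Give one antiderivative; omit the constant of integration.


Answer: y**4/2.


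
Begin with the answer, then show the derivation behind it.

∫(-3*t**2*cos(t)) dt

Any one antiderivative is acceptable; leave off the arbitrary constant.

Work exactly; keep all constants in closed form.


The answer is -3*t**2*sin(t) - 6*t*cos(t) + 6*sin(t).
Step 1. Integrate ∫(-3*t**2*cos(t)) dt by parts with u = t**2, dv = (-3*cos(t)) dt, so v = -3*sin(t): now -3*t**2*sin(t) + ∫(6*t*sin(t)) dt.
Step 2. Integrate ∫(6*t*sin(t)) dt by parts with u = t, dv = (6*sin(t)) dt, so v = -6*cos(t): now -3*t**2*sin(t) - 6*t*cos(t) + ∫(6*cos(t)) dt.
Step 3. Evaluate the standard form: now -3*t**2*sin(t) - 6*t*cos(t) + 6*sin(t).
Answer: -3*t**2*sin(t) - 6*t*cos(t) + 6*sin(t).


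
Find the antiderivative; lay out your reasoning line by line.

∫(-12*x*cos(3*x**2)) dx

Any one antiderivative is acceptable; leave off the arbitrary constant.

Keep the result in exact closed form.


Step 1. Substitute u = x**2, turning ∫(-12*x*cos(3*x**2)) dx into ∫(-6*cos(3*u)) du: now ∫(-6*cos(3*u)) du.
Step 2. Evaluate the standard form: now -2*sin(3*u).
Step 3. Substitute back u = x**2: now -2*sin(3*x**2).
Answer: -2*sin(3*x**2).


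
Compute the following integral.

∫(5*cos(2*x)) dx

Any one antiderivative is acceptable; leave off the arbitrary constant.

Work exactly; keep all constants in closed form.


Answer: 5*sin(2*x)/2.


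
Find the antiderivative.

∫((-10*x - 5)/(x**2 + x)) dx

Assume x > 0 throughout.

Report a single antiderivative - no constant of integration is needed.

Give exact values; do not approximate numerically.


Answer: -5*log(x) - 5*log(x + 1).


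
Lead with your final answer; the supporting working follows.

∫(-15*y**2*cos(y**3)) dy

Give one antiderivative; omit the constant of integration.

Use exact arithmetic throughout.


The answer is -5*sin(y**3).
Step 1. Substitute u = y**3, turning ∫(-15*y**2*cos(y**3)) dy into ∫(-5*cos(u)) du: now ∫(-5*cos(u)) du.
Step 2. Evaluate the standard form: now -5*sin(u).
Step 3. Substitute back u = y**3: now -5*sin(y**3).
Answer: -5*sin(y**3).


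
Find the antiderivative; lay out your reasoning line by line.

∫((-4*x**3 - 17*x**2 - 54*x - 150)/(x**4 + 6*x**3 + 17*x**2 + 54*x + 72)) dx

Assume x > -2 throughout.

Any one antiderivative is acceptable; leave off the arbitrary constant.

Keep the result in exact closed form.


Step 1. Decompose ∫((-4*x**3 - 17*x**2 - 54*x - 150)/(x**4 + 6*x**3 + 17*x**2 + 54*x + 72)) dx by partial fractions, (-4*x**3 - 17*x**2 - 54*x - 150)/(x**4 + 6*x**3 + 17*x**2 + 54*x + 72) = -3/(x**2 + 9) - 1/(x + 4) - 3/(x + 2): now ∫(-3/(x + 2)) dx + ∫(-1/(x + 4)) dx + ∫(-3/(x**2 + 9)) dx.
Step 2. Evaluate the standard form [assuming x > -4]: now -log(x + 4) + ∫(-3/(x + 2)) dx + ∫(-3/(x**2 + 9)) dx.
Step 3. Evaluate the standard form [assuming x > -2]: now -3*log(x + 2) - log(x + 4) + ∫(-3/(x**2 + 9)) dx.
Step 4. Evaluate the standard form: now -3*log(x + 2) - log(x + 4) - atan(x/3).
Answer: -3*log(x + 2) - log(x + 4) - atan(x/3).


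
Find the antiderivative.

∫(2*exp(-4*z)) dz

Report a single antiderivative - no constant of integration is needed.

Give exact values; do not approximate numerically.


Answer: -exp(-4*z)/2.


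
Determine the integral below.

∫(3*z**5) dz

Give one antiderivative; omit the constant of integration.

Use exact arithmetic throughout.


Answer: z**6/2.


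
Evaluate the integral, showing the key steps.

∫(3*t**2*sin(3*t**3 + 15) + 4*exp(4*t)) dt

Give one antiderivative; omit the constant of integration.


Step 1. Rewrite: now ∫(3*t**2*sin(3*t**3 + 15)) dt + ∫(4*exp(4*t)) dt.
Step 2. Substitute u = t**3 + 5, turning ∫(3*t**2*sin(3*t**3 + 15)) dt into ∫(sin(3*u)) du: now ∫(4*exp(4*t)) dt + ∫(sin(3*u)) du.
Step 3. Evaluate the standard form: now -cos(3*u)/3 + ∫(4*exp(4*t)) dt.
Step 4. Substitute back u = t**3 + 5: now -cos(3*t**3 + 15)/3 + ∫(4*exp(4*t)) dt.
Step 5. Evaluate the standard form: now exp(4*t) - cos(3*t**3 + 15)/3.
Answer: exp(4*t) - cos(3*t**3 + 15)/3.


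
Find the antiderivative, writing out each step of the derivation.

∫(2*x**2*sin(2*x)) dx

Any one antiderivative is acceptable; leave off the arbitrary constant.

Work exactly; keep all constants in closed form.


Step 1. Integrate ∫(2*x**2*sin(2*x)) dx by parts with u = x**2, dv = (2*sin(2*x)) dx, so v = -cos(2*x): now -x**2*cos(2*x) + ∫(2*x*cos(2*x)) dx.
Step 2. Integrate ∫(2*x*cos(2*x)) dx by parts with u = x, dv = (2*cos(2*x)) dx, so v = sin(2*x): now -x**2*cos(2*x) + x*sin(2*x) + ∫(-sin(2*x)) dx.
Step 3. Evaluate the standard form: now -x**2*cos(2*x) + x*sin(2*x) + cos(2*x)/2.
Answer: -x**2*cos(2*x) + x*sin(2*x) + cos(2*x)/2.


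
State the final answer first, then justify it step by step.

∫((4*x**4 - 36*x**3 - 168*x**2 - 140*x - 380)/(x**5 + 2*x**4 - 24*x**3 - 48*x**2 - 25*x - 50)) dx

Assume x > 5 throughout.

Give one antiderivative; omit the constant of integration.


The answer is -4*log(x - 5) + 4*log(x + 2) + 4*log(x + 5) + 4*atan(x).
Step 1. Decompose ∫((4*x**4 - 36*x**3 - 168*x**2 - 140*x - 380)/(x**5 + 2*x**4 - 24*x**3 - 48*x**2 - 25*x - 50)) dx by partial fractions, (4*x**4 - 36*x**3 - 168*x**2 - 140*x - 380)/(x**5 + 2*x**4 - 24*x**3 - 48*x**2 - 25*x - 50) = 4/(x**2 + 1) + 4/(x + 5) + 4/(x + 2) - 4/(x - 5): now ∫(-4/(x - 5)) dx + ∫(4/(x + 2)) dx + ∫(4/(x + 5)) dx + ∫(4/(x**2 + 1)) dx.
Step 2. Evaluate the standard form [assuming x > 5]: now -4*log(x - 5) + ∫(4/(x + 2)) dx + ∫(4/(x + 5)) dx + ∫(4/(x**2 + 1)) dx.
Step 3. Evaluate the standard form [assuming x > -2]: now -4*log(x - 5) + 4*log(x + 2) + ∫(4/(x + 5)) dx + ∫(4/(x**2 + 1)) dx.
Step 4. Evaluate the standard form [assuming x > -5]: now -4*log(x - 5) + 4*log(x + 2) + 4*log(x + 5) + ∫(4/(x**2 + 1)) dx.
Step 5. Evaluate the standard form: now -4*log(x - 5) + 4*log(x + 2) + 4*log(x + 5) + 4*atan(x).
Answer: -4*log(x - 5) + 4*log(x + 2) + 4*log(x + 5) + 4*atan(x).


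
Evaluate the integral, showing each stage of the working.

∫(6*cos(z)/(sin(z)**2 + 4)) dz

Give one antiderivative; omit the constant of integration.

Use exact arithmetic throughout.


Step 1. Substitute u = sin(z), turning ∫(6*cos(z)/(sin(z)**2 + 4)) dz into ∫(6/(u**2 + 4)) du: now ∫(6/(u**2 + 4)) du.
Step 2. Evaluate the standard form: now 3*atan(u/2).
Step 3. Substitute back u = sin(z): now 3*atan(sin(z)/2).
Answer: 3*atan(sin(z)/2).


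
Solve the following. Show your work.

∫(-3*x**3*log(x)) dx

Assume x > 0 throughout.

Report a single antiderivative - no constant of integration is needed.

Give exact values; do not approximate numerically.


Step 1. Integrate ∫(-3*x**3*log(x)) dx by parts with u = log(x), dv = (-3*x**3) dx, so v = -3*x**4/4 [assuming x > 0]: now -3*x**4*log(x)/4 + ∫(3*x**3/4) dx.
Step 2. Evaluate the standard form: now -3*x**4*log(x)/4 + 3*x**4/16.
Answer: -3*x**4*log(x)/4 + 3*x**4/16.


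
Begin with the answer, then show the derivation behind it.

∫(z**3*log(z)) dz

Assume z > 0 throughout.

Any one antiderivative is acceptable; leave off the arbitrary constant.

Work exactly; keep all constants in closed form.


The answer is z**4*log(z)/4 - z**4/16.
Step 1. Integrate ∫(z**3*log(z)) dz by parts with u = log(z), dv = (z**3) dz, so v = z**4/4 [assuming z > 0]: now z**4*log(z)/4 + ∫(-z**3/4) dz.
Step 2. Evaluate the standard form: now z**4*log(z)/4 - z**4/16.
Answer: z**4*log(z)/4 - z**4/16.


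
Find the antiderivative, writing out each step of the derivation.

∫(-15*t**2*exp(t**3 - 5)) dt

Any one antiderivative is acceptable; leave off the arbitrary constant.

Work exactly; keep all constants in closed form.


Step 1. Substitute u = t**3 - 5, turning ∫(-15*t**2*exp(t**3 - 5)) dt into ∫(-5*exp(u)) du: now ∫(-5*exp(u)) du.
Step 2. Evaluate the standard form: now -5*exp(u).
Step 3. Substitute back u = t**3 - 5: now -5*exp(t**3 - 5).
Answer: -5*exp(t**3 - 5).


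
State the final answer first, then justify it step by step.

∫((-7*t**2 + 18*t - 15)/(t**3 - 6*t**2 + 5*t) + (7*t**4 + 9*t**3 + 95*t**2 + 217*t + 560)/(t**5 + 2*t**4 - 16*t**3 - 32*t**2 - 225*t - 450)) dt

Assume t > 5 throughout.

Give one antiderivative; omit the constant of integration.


The answer is -3*log(t) - log(t - 5) + log(t - 1) - 2*log(t + 2) + 5*log(t + 5) - 4*atan(t/3)/3.
Step 1. Rewrite: now ∫((-7*t**2 + 18*t - 15)/(t**3 - 6*t**2 + 5*t)) dt + ∫((7*t**4 + 9*t**3 + 95*t**2 + 217*t + 560)/(t**5 + 2*t**4 - 16*t**3 - 32*t**2 - 225*t - 450)) dt.
Step 2. Decompose ∫((7*t**4 + 9*t**3 + 95*t**2 + 217*t + 560)/(t**5 + 2*t**4 - 16*t**3 - 32*t**2 - 225*t - 450)) dt by partial fractions, (7*t**4 + 9*t**3 + 95*t**2 + 217*t + 560)/(t**5 + 2*t**4 - 16*t**3 - 32*t**2 - 225*t - 450) = -4/(t**2 + 9) + 5/(t + 5) - 2/(t + 2) + 4/(t - 5): now ∫((-7*t**2 + 18*t - 15)/(t**3 - 6*t**2 + 5*t)) dt + ∫(4/(t - 5)) dt + ∫(-2/(t + 2)) dt + ∫(5/(t + 5)) dt + ∫(-4/(t**2 + 9)) dt.
Step 3. Evaluate the standard form [assuming t > -2]: now -2*log(t + 2) + ∫((-7*t**2 + 18*t - 15)/(t**3 - 6*t**2 + 5*t)) dt + ∫(4/(t - 5)) dt + ∫(5/(t + 5)) dt + ∫(-4/(t**2 + 9)) dt.
Step 4. Evaluate the standard form [assuming t > 5]: now 4*log(t - 5) - 2*log(t + 2) + ∫((-7*t**2 + 18*t - 15)/(t**3 - 6*t**2 + 5*t)) dt + ∫(5/(t + 5)) dt + ∫(-4/(t**2 + 9)) dt.
Step 5. Evaluate the standard form [assuming t > -5]: now 4*log(t - 5) - 2*log(t + 2) + 5*log(t + 5) + ∫((-7*t**2 + 18*t - 15)/(t**3 - 6*t**2 + 5*t)) dt + ∫(-4/(t**2 + 9)) dt.
Step 6. Evaluate the standard form: now 4*log(t - 5) - 2*log(t + 2) + 5*log(t + 5) - 4*atan(t/3)/3 + ∫((-7*t**2 + 18*t - 15)/(t**3 - 6*t**2 + 5*t)) dt.
Step 7. Decompose ∫((-7*t**2 + 18*t - 15)/(t**3 - 6*t**2 + 5*t)) dt by partial fractions, (-7*t**2 + 18*t - 15)/(t**3 - 6*t**2 + 5*t) = 1/(t - 1) - 5/(t - 5) - 3/t: now 4*log(t - 5) - 2*log(t + 2) + 5*log(t + 5) - 4*atan(t/3)/3 + ∫(-3/t) dt + ∫(-5/(t - 5)) dt + ∫(1/(t - 1)) dt.
Step 8. Evaluate the standard form [assuming t > 0]: now -3*log(t) + 4*log(t - 5) - 2*log(t + 2) + 5*log(t + 5) - 4*atan(t/3)/3 + ∫(-5/(t - 5)) dt + ∫(1/(t - 1)) dt.
Step 9. Evaluate the standard form [assuming t > 5]: now -3*log(t) - log(t - 5) - 2*log(t + 2) + 5*log(t + 5) - 4*atan(t/3)/3 + ∫(1/(t - 1)) dt.
Step 10. Evaluate the standard form [assuming t > 1]: now -3*log(t) - log(t - 5) + log(t - 1) - 2*log(t + 2) + 5*log(t + 5) - 4*atan(t/3)/3.
Answer: -3*log(t) - log(t - 5) + log(t - 1) - 2*log(t + 2) + 5*log(t + 5) - 4*atan(t/3)/3.
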